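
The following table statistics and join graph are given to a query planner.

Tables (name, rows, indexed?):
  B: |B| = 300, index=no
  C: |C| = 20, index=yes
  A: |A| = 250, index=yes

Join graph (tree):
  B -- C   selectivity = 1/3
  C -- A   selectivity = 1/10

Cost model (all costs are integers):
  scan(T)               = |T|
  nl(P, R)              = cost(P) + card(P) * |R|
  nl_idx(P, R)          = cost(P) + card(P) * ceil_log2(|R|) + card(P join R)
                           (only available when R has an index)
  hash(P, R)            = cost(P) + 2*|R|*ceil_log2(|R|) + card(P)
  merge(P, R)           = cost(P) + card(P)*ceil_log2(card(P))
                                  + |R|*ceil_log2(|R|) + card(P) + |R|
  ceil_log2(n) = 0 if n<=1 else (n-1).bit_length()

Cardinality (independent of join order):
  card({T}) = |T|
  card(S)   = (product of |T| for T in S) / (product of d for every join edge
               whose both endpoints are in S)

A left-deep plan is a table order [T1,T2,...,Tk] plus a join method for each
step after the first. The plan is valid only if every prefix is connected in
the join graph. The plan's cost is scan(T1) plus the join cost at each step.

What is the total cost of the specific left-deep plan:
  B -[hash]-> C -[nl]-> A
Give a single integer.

step 1: scan B: cost=300, card=300
step 2: join C via hash
    card(P join C) = 300*20/(3) = 2000
    cost = 300 + 2*20*5 + 300 = 800
step 3: join A via nl
    card(P join A) = 2000*250/(10) = 50000
    cost = 800 + 2000*250 = 500800

500800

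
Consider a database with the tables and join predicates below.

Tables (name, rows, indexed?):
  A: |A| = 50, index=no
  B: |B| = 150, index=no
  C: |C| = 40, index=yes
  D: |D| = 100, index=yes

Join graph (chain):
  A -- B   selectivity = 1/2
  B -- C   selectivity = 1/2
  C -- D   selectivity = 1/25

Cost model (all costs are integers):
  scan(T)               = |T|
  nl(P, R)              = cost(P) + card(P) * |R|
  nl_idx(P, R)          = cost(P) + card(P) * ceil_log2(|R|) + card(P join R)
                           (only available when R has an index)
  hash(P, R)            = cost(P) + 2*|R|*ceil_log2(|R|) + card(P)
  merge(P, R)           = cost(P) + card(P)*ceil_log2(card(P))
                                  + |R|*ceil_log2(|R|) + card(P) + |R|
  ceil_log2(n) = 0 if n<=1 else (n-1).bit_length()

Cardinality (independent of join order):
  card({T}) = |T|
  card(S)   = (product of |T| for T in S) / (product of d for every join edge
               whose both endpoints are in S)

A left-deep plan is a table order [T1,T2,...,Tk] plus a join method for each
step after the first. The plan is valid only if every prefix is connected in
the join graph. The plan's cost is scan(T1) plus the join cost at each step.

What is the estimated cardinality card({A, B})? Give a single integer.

3750

Tables in S: A(50), B(150)
Edges inside S: A-B(d=2)
numerator = 50 * 150 = 7500
denominator = 2 = 2
card(S) = 7500 / 2 = 3750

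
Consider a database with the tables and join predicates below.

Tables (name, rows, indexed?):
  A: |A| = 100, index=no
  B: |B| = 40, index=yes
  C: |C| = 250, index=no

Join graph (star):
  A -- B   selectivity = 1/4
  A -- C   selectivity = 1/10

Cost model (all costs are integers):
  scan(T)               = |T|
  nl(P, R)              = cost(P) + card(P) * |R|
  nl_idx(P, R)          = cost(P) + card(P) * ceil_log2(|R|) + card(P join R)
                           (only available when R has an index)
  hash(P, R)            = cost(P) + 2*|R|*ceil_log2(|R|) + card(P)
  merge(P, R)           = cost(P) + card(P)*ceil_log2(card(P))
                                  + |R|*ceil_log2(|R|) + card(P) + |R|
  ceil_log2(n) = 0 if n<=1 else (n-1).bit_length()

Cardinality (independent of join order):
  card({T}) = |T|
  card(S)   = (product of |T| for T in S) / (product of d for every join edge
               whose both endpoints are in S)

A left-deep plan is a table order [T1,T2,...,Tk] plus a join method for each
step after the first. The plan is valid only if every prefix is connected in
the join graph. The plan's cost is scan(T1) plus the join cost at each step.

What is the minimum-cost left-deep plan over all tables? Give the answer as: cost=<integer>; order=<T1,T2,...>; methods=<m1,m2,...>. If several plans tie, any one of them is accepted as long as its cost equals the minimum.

Selinger DP (subsets sized 1..n):
  {A}: scan cost=100, card=100
  {B}: scan cost=40, card=40
  {C}: scan cost=250, card=250
  {AB}: card=1000; try (B,hash)→680, (A,merge)→1120, (B,merge)→1180, (A,hash)→1480, (B,nl_idx)→1700, (A,nl)→4040 …(+1); best=680 via (B,hash)
  {AC}: card=2500; try (A,hash)→1900, (C,merge)→3150, (A,merge)→3300, (C,hash)→4200, (C,nl)→25100, (A,nl)→25250; best=1900 via (A,hash)
  {ABC}: card=25000; try (B,hash)→4880, (C,hash)→5680, (C,merge)→13930, (B,merge)→34680, (B,nl_idx)→41900, (B,nl)→101900 …(+1); best=4880 via (B,hash)

cost=4880; order=C,A,B; methods=hash,hash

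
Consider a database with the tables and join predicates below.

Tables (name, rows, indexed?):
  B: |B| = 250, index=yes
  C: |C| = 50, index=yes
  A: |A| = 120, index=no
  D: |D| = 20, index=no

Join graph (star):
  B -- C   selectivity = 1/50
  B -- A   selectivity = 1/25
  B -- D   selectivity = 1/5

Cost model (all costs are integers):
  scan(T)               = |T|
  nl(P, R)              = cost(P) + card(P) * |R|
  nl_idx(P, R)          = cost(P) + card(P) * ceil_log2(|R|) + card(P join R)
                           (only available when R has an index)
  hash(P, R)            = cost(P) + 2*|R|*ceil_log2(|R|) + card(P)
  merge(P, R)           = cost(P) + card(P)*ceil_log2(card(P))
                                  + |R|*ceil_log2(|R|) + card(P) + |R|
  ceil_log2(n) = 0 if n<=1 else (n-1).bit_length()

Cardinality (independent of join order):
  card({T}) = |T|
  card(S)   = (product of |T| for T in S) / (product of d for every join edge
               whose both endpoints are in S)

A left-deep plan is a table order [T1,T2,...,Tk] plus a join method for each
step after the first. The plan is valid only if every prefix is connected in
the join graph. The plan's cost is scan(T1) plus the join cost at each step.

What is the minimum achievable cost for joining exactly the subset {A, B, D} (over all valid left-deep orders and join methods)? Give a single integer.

Selinger DP over subsets of {A,B,D}:
  {B}: scan cost=250, card=250
  {A}: scan cost=120, card=120
  {D}: scan cost=20, card=20
  {AB}: card=1200; try (A,hash)→2180, (B,nl_idx)→2280, (B,merge)→3330, (A,merge)→3460, (B,hash)→4240, (B,nl)→30120 …(+1); best=2180 via (A,hash)
  {BD}: card=1000; try (D,hash)→700, (B,nl_idx)→1180, (B,merge)→2390, (D,merge)→2620, (B,hash)→4040, (B,nl)→5020 …(+1); best=700 via (D,hash)
  {ABD}: card=4800; try (A,hash)→3380, (D,hash)→3580, (A,merge)→12660, (D,merge)→16700, (D,nl)→26180, (A,nl)→120700; best=3380 via (A,hash)

3380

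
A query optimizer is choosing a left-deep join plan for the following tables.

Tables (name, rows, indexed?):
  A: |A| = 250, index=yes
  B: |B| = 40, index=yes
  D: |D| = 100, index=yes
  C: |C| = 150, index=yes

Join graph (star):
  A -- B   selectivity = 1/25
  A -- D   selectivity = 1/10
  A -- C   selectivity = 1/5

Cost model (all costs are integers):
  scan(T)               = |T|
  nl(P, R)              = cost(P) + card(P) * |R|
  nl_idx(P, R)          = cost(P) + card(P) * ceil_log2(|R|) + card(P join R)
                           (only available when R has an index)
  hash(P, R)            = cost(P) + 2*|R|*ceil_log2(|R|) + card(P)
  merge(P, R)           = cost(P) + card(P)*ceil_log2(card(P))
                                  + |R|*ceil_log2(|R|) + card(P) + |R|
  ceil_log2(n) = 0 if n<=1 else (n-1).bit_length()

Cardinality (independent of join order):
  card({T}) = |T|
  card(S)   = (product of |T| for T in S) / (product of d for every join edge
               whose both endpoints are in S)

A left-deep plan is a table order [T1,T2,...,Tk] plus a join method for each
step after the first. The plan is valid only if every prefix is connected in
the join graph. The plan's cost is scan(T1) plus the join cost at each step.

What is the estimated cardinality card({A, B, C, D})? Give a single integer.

Tables in S: A(250), B(40), C(150), D(100)
Edges inside S: A-B(d=25), A-D(d=10), A-C(d=5)
numerator = 250 * 40 * 150 * 100 = 150000000
denominator = 25 * 10 * 5 = 1250
card(S) = 150000000 / 1250 = 120000

120000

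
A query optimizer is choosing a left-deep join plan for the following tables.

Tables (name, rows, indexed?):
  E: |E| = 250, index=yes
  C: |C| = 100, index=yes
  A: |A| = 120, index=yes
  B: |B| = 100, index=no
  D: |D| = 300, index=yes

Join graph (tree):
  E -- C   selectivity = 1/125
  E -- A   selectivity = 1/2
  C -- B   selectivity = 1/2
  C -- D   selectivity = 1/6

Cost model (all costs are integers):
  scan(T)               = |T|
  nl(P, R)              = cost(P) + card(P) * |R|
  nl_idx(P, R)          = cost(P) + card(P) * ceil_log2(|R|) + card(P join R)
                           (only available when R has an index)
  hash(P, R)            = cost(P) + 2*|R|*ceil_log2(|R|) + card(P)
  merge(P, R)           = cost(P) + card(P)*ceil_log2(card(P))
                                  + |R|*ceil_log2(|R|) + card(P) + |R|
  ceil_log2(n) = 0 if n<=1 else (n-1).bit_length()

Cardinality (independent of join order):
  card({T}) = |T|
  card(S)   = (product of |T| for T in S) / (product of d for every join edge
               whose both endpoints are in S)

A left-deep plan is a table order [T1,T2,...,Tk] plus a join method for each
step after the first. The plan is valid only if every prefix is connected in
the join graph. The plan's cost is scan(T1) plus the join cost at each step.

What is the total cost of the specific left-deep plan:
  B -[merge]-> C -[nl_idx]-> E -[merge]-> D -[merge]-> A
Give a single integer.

step 1: scan B: cost=100, card=100
step 2: join C via merge
    card(P join C) = 100*100/(2) = 5000
    cost = 100 + 100*7 + 100*7 + 100 + 100 = 1700
step 3: join E via nl_idx
    card(P join E) = 5000*250/(125) = 10000
    cost = 1700 + 5000*8 + 10000 = 51700
step 4: join D via merge
    card(P join D) = 10000*300/(6) = 500000
    cost = 51700 + 10000*14 + 300*9 + 10000 + 300 = 204700
step 5: join A via merge
    card(P join A) = 500000*120/(2) = 30000000
    cost = 204700 + 500000*19 + 120*7 + 500000 + 120 = 10205660

10205660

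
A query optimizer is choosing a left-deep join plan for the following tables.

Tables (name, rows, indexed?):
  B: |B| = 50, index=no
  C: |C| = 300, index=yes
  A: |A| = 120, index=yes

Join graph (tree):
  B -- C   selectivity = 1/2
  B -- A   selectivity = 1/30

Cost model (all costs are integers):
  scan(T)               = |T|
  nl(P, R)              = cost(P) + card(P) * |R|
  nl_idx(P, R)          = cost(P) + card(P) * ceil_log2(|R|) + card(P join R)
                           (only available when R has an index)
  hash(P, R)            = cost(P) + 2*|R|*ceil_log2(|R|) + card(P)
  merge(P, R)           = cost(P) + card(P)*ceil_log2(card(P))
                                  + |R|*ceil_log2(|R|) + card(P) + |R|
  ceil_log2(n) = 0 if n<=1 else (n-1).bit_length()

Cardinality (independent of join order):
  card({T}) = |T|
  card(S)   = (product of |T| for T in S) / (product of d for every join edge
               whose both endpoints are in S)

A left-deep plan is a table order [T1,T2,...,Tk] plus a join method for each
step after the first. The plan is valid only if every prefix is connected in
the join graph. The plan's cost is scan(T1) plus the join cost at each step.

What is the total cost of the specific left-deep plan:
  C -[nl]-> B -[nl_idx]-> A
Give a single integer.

step 1: scan C: cost=300, card=300
step 2: join B via nl
    card(P join B) = 300*50/(2) = 7500
    cost = 300 + 300*50 = 15300
step 3: join A via nl_idx
    card(P join A) = 7500*120/(30) = 30000
    cost = 15300 + 7500*7 + 30000 = 97800

97800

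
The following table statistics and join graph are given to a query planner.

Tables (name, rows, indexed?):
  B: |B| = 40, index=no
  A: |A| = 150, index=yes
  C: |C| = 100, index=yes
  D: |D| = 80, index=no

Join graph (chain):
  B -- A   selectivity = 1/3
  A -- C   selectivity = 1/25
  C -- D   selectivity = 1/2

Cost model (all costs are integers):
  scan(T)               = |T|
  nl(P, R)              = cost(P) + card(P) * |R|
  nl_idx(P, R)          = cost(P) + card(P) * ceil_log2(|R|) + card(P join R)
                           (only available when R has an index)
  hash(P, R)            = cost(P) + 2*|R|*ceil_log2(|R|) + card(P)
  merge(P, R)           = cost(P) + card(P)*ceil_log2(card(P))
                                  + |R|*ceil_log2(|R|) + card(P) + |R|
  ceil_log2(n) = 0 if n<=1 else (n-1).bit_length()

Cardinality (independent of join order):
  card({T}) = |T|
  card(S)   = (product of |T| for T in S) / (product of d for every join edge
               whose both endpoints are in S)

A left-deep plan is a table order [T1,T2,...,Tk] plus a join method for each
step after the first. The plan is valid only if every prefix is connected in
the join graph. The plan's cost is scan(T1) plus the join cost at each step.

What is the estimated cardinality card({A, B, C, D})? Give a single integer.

Tables in S: A(150), B(40), C(100), D(80)
Edges inside S: B-A(d=3), A-C(d=25), C-D(d=2)
numerator = 150 * 40 * 100 * 80 = 48000000
denominator = 3 * 25 * 2 = 150
card(S) = 48000000 / 150 = 320000

320000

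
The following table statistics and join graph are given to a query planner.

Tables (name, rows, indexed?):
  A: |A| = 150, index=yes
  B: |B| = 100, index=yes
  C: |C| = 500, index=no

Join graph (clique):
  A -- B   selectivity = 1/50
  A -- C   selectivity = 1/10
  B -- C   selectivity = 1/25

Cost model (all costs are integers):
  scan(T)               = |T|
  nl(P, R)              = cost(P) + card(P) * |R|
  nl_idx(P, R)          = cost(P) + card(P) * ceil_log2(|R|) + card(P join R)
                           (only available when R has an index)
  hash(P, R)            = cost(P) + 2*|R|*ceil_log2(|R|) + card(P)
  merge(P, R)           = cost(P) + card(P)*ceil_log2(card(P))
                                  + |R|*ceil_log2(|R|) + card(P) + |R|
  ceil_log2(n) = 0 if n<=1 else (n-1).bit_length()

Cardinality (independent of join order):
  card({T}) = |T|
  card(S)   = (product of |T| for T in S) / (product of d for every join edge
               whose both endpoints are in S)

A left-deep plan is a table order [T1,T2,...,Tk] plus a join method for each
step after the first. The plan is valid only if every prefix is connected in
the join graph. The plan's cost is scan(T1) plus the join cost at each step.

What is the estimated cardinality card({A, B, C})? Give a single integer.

600

Tables in S: A(150), B(100), C(500)
Edges inside S: A-B(d=50), A-C(d=10), B-C(d=25)
numerator = 150 * 100 * 500 = 7500000
denominator = 50 * 10 * 25 = 12500
card(S) = 7500000 / 12500 = 600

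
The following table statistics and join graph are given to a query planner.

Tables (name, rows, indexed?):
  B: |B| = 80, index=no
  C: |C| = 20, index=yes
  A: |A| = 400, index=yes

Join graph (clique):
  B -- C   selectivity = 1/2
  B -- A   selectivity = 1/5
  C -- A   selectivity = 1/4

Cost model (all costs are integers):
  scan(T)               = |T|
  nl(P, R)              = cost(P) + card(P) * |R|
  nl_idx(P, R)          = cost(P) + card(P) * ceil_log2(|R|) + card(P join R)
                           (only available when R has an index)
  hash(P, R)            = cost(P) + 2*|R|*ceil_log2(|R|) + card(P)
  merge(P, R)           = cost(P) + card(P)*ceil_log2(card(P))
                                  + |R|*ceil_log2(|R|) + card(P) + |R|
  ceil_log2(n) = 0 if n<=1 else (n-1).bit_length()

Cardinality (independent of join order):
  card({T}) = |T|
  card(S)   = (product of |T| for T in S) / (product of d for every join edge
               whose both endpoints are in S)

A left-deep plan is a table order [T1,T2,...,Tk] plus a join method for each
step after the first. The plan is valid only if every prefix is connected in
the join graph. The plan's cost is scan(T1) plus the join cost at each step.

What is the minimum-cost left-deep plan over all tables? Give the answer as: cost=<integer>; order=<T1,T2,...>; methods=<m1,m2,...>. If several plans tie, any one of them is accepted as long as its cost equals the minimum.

Selinger DP (subsets sized 1..n):
  {B}: scan cost=80, card=80
  {C}: scan cost=20, card=20
  {A}: scan cost=400, card=400
  {BC}: card=800; try (C,hash)→360, (B,merge)→780, (C,merge)→840, (B,hash)→1160, (C,nl_idx)→1280, (B,nl)→1620 …(+1); best=360 via (C,hash)
  {AB}: card=6400; try (B,hash)→1920, (A,merge)→4720, (B,merge)→5040, (A,nl_idx)→7200, (A,hash)→7360, (A,nl)→32080 …(+1); best=1920 via (B,hash)
  {AC}: card=2000; try (C,hash)→1000, (A,nl_idx)→2200, (A,merge)→4140, (C,nl_idx)→4400, (C,merge)→4520, (A,hash)→7240 …(+2); best=1000 via (C,hash)
  {ABC}: card=16000; try (B,hash)→4120, (A,hash)→8360, (C,hash)→8520, (A,merge)→13160, (A,nl_idx)→23560, (B,merge)→25640 …(+5); best=4120 via (B,hash)

cost=4120; order=A,C,B; methods=hash,hash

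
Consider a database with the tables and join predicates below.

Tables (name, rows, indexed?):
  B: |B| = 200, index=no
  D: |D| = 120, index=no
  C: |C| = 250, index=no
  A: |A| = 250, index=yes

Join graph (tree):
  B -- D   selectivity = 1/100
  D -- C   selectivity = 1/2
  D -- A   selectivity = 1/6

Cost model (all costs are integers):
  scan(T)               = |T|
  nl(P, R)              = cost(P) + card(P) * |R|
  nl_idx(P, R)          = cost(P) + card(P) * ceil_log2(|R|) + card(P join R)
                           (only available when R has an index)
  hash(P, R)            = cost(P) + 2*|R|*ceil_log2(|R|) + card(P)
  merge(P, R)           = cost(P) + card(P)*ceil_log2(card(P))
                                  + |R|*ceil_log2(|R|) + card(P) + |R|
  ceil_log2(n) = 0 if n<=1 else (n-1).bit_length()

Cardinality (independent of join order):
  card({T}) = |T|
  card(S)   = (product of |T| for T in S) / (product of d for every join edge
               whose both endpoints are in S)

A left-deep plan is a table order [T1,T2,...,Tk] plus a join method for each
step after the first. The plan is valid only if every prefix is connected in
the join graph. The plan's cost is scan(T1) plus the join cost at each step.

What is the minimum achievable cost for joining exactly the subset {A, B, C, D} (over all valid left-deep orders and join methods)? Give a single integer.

Selinger DP over subsets of {A,B,C,D}:
  {B}: scan cost=200, card=200
  {D}: scan cost=120, card=120
  {C}: scan cost=250, card=250
  {A}: scan cost=250, card=250
  {BD}: card=240; try (D,hash)→2080, (B,merge)→2880, (D,merge)→2960, (B,hash)→3440, (B,nl)→24120, (D,nl)→24200; best=2080 via (D,hash)
  {CD}: card=15000; try (D,hash)→2180, (C,merge)→3330, (D,merge)→3460, (C,hash)→4240, (C,nl)→30120, (D,nl)→30250; best=2180 via (D,hash)
  {AD}: card=5000; try (D,hash)→2180, (A,merge)→3330, (D,merge)→3460, (A,hash)→4240, (A,nl_idx)→6080, (A,nl)→30120 …(+1); best=2180 via (D,hash)
  {BCD}: card=30000; try (C,hash)→6320, (C,merge)→6490, (B,hash)→20380, (C,nl)→62080, (B,merge)→228980, (B,nl)→3002180; best=6320 via (C,hash)
  {ABD}: card=10000; try (A,hash)→6320, (A,merge)→6490, (B,hash)→10380, (A,nl_idx)→14000, (A,nl)→62080, (B,merge)→73980 …(+1); best=6320 via (A,hash)
  {ACD}: card=625000; try (C,hash)→11180, (A,hash)→21180, (C,merge)→74430, (A,merge)→229430, (A,nl_idx)→747180, (C,nl)→1252180 …(+1); best=11180 via (C,hash)
  {ABCD}: card=1250000; try (C,hash)→20320, (A,hash)→40320, (C,merge)→158570, (A,merge)→488570, (B,hash)→639380, (A,nl_idx)→1496320 …(+4); best=20320 via (C,hash)

20320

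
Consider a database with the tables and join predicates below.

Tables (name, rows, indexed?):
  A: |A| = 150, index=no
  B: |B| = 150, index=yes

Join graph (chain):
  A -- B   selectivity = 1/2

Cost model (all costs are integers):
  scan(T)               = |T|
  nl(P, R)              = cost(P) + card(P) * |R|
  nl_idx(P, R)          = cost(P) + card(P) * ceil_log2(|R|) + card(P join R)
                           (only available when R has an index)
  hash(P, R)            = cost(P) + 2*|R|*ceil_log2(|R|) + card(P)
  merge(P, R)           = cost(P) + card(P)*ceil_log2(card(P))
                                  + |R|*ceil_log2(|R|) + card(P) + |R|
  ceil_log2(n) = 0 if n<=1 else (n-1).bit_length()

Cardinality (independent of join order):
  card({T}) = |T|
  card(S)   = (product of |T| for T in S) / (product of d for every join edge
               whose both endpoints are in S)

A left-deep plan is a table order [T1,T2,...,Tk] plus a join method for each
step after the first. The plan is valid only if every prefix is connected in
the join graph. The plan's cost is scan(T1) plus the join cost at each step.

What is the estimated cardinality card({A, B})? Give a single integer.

Tables in S: A(150), B(150)
Edges inside S: A-B(d=2)
numerator = 150 * 150 = 22500
denominator = 2 = 2
card(S) = 22500 / 2 = 11250

11250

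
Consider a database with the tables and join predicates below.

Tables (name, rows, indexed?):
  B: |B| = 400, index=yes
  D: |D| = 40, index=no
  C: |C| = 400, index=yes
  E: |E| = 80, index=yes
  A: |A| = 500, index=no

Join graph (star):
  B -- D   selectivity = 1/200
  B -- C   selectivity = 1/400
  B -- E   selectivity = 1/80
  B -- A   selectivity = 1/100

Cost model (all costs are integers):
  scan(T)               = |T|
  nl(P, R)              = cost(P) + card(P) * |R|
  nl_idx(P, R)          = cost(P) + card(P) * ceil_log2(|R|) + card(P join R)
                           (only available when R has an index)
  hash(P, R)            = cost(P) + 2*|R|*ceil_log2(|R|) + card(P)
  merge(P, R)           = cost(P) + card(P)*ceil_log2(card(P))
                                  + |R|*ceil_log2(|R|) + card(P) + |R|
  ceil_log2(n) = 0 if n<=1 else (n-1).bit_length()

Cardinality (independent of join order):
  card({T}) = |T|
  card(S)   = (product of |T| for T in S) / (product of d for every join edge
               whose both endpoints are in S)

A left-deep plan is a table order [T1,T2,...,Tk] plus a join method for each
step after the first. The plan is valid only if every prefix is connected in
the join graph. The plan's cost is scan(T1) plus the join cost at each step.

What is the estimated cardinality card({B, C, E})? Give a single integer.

400

Tables in S: B(400), C(400), E(80)
Edges inside S: B-C(d=400), B-E(d=80)
numerator = 400 * 400 * 80 = 12800000
denominator = 400 * 80 = 32000
card(S) = 12800000 / 32000 = 400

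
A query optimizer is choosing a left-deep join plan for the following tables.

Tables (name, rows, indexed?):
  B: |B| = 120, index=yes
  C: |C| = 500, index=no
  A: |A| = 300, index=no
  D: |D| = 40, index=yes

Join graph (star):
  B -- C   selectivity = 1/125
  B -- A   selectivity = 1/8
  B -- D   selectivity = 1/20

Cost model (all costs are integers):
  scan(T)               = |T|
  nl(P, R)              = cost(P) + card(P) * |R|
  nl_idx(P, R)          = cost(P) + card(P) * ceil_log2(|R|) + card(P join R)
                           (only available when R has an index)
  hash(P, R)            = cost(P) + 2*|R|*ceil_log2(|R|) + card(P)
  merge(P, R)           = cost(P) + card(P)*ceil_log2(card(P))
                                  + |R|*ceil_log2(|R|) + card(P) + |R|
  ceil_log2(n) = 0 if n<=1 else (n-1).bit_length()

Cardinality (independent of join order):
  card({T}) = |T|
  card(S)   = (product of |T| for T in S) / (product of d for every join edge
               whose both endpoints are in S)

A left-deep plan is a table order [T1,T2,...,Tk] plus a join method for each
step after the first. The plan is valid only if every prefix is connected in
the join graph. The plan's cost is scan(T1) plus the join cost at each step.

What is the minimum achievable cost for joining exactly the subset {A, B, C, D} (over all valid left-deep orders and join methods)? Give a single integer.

Selinger DP over subsets of {A,B,C,D}:
  {B}: scan cost=120, card=120
  {C}: scan cost=500, card=500
  {A}: scan cost=300, card=300
  {D}: scan cost=40, card=40
  {BC}: card=480; try (B,hash)→2680, (B,nl_idx)→4480, (C,merge)→6080, (B,merge)→6460, (C,hash)→9240, (C,nl)→60120 …(+1); best=2680 via (B,hash)
  {AB}: card=4500; try (B,hash)→2280, (A,merge)→4080, (B,merge)→4260, (A,hash)→5640, (B,nl_idx)→6900, (A,nl)→36120 …(+1); best=2280 via (B,hash)
  {BD}: card=240; try (B,nl_idx)→560, (D,hash)→720, (D,nl_idx)→1080, (B,merge)→1280, (D,merge)→1360, (B,hash)→1760 …(+2); best=560 via (B,nl_idx)
  {ABC}: card=18000; try (A,hash)→8560, (A,merge)→10480, (C,hash)→15780, (C,merge)→70280, (A,nl)→146680, (C,nl)→2252280; best=8560 via (A,hash)
  {BCD}: card=960; try (D,hash)→3640, (D,nl_idx)→6520, (C,merge)→7720, (D,merge)→7760, (C,hash)→9800, (D,nl)→21880 …(+1); best=3640 via (D,hash)
  {ABD}: card=9000; try (A,merge)→5720, (A,hash)→6200, (D,hash)→7260, (D,nl_idx)→38280, (D,merge)→65560, (A,nl)→72560 …(+1); best=5720 via (A,merge)
  {ABCD}: card=36000; try (A,hash)→10000, (A,merge)→17200, (C,hash)→23720, (D,hash)→27040, (C,merge)→145720, (D,nl_idx)→152560 …(+4); best=10000 via (A,hash)

10000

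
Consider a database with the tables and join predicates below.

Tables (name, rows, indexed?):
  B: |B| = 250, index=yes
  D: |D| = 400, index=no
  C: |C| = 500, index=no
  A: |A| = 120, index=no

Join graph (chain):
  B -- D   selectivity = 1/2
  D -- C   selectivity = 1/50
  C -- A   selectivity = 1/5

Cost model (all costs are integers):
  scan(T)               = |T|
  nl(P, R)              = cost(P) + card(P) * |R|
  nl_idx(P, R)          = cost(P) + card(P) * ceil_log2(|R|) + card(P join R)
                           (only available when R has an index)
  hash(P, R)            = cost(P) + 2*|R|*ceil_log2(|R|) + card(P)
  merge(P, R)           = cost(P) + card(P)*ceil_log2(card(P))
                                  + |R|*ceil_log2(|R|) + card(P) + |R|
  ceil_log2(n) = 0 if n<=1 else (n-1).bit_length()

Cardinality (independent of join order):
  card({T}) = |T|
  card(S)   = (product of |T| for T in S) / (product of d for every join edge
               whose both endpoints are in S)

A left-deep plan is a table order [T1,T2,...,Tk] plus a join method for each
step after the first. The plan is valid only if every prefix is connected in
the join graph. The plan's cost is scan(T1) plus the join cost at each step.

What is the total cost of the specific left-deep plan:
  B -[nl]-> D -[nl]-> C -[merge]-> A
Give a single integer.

step 1: scan B: cost=250, card=250
step 2: join D via nl
    card(P join D) = 250*400/(2) = 50000
    cost = 250 + 250*400 = 100250
step 3: join C via nl
    card(P join C) = 50000*500/(50) = 500000
    cost = 100250 + 50000*500 = 25100250
step 4: join A via merge
    card(P join A) = 500000*120/(5) = 12000000
    cost = 25100250 + 500000*19 + 120*7 + 500000 + 120 = 35101210

35101210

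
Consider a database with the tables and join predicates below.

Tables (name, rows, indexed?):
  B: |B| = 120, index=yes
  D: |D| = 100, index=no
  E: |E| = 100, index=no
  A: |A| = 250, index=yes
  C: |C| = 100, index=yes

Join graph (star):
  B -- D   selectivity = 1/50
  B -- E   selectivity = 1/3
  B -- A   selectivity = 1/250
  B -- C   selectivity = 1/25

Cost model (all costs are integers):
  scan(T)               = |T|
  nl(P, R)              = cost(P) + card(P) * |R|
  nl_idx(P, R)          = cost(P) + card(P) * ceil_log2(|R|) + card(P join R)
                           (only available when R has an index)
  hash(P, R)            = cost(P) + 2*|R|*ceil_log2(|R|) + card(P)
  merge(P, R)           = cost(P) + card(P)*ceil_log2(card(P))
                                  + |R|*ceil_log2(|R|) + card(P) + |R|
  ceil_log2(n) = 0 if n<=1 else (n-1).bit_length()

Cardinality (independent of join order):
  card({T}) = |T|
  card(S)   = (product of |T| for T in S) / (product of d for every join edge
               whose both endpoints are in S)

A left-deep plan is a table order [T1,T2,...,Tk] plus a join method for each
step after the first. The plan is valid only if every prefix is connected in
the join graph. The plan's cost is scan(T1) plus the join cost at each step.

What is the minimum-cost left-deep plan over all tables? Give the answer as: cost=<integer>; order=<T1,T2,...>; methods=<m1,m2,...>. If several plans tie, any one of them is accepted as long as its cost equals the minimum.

Selinger DP (subsets sized 1..n):
  {B}: scan cost=120, card=120
  {D}: scan cost=100, card=100
  {E}: scan cost=100, card=100
  {A}: scan cost=250, card=250
  {C}: scan cost=100, card=100
  {BD}: card=240; try (B,nl_idx)→1040, (D,hash)→1640, (B,merge)→1860, (D,merge)→1880, (B,hash)→1880, (B,nl)→12100 …(+1); best=1040 via (B,nl_idx)
  {BE}: card=4000; try (E,hash)→1640, (B,merge)→1860, (E,merge)→1880, (B,hash)→1880, (B,nl_idx)→4800, (B,nl)→12100 …(+1); best=1640 via (E,hash)
  {AB}: card=120; try (A,nl_idx)→1200, (B,nl_idx)→2120, (B,hash)→2180, (A,merge)→3330, (B,merge)→3460, (A,hash)→4240 …(+2); best=1200 via (A,nl_idx)
  {BC}: card=480; try (B,nl_idx)→1280, (C,nl_idx)→1440, (C,hash)→1640, (B,merge)→1860, (C,merge)→1880, (B,hash)→1880 …(+2); best=1280 via (B,nl_idx)
  {BDE}: card=8000; try (E,hash)→2680, (E,merge)→4000, (D,hash)→7040, (E,nl)→25040, (D,merge)→54440, (D,nl)→401640; best=2680 via (E,hash)
  {ABD}: card=240; try (D,hash)→2720, (D,merge)→2960, (A,nl_idx)→3200, (A,hash)→5280, (A,merge)→5450, (D,nl)→13200 …(+1); best=2720 via (D,hash)
  {BCD}: card=960; try (C,hash)→2680, (D,hash)→3160, (C,nl_idx)→3680, (C,merge)→4000, (D,merge)→6880, (C,nl)→25040 …(+1); best=2680 via (C,hash)
  {ABE}: card=4000; try (E,hash)→2720, (E,merge)→2960, (A,hash)→9640, (E,nl)→13200, (A,nl_idx)→37640, (A,merge)→55890 …(+1); best=2720 via (E,hash)
  {BCE}: card=16000; try (E,hash)→3160, (E,merge)→6880, (C,hash)→7040, (C,nl_idx)→45640, (E,nl)→49280, (C,merge)→54440 …(+1); best=3160 via (E,hash)
  {ABC}: card=480; try (C,nl_idx)→2520, (C,hash)→2720, (C,merge)→2960, (A,nl_idx)→5600, (A,hash)→5760, (A,merge)→8330 …(+2); best=2520 via (C,nl_idx)
  {ABDE}: card=8000; try (E,hash)→4360, (E,merge)→5680, (D,hash)→8120, (A,hash)→14680, (E,nl)→26720, (D,merge)→55520 …(+4); best=4360 via (E,hash)
  {BCDE}: card=32000; try (E,hash)→5040, (C,hash)→12080, (E,merge)→14040, (D,hash)→20560, (C,nl_idx)→90680, (E,nl)→98680 …(+4); best=5040 via (E,hash)
  {ABCD}: card=960; try (C,hash)→4360, (D,hash)→4400, (C,nl_idx)→5360, (C,merge)→5680, (A,hash)→7640, (D,merge)→8120 …(+5); best=4360 via (C,hash)
  {ABCE}: card=16000; try (E,hash)→4400, (E,merge)→8120, (C,hash)→8120, (A,hash)→23160, (C,nl_idx)→46720, (E,nl)→50520 …(+5); best=4400 via (E,hash)
  {ABCDE}: card=32000; try (E,hash)→6720, (C,hash)→13760, (E,merge)→15720, (D,hash)→21800, (A,hash)→41040, (C,nl_idx)→92360 …(+8); best=6720 via (E,hash)

cost=6720; order=B,A,D,C,E; methods=nl_idx,hash,hash,hash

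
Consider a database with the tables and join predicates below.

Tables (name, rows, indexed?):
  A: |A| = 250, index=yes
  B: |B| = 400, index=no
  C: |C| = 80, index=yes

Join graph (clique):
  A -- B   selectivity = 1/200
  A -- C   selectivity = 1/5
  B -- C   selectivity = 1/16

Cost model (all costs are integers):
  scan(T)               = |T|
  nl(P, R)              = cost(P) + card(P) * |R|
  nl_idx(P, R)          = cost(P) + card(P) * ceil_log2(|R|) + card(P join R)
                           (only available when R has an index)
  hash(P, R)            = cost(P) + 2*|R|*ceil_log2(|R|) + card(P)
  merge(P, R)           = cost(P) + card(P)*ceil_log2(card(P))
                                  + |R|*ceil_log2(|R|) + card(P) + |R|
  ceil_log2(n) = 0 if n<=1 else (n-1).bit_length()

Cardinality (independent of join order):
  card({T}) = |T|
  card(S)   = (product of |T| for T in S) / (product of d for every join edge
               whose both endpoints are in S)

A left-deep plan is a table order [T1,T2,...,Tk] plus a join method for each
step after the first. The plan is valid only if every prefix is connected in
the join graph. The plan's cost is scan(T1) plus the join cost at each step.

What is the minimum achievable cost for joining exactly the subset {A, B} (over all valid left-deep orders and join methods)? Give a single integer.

Selinger DP over subsets of {A,B}:
  {A}: scan cost=250, card=250
  {B}: scan cost=400, card=400
  {AB}: card=500; try (A,nl_idx)→4100, (A,hash)→4800, (B,merge)→6500, (A,merge)→6650, (B,hash)→7700, (B,nl)→100250 …(+1); best=4100 via (A,nl_idx)

4100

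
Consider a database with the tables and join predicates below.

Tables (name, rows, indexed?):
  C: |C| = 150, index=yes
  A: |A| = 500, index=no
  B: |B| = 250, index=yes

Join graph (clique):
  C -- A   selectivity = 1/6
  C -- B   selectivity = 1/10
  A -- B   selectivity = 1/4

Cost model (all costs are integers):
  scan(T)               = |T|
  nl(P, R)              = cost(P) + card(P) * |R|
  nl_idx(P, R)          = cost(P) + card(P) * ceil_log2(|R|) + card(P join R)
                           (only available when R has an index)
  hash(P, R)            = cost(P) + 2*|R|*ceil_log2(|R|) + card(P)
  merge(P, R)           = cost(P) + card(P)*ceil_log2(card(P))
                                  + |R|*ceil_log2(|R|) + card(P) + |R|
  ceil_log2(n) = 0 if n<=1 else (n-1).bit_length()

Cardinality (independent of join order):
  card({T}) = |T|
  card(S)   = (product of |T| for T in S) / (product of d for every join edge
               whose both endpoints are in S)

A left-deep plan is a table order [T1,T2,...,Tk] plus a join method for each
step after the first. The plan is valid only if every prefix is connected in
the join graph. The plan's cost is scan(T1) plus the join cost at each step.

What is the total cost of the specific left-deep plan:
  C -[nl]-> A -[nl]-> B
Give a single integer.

step 1: scan C: cost=150, card=150
step 2: join A via nl
    card(P join A) = 150*500/(6) = 12500
    cost = 150 + 150*500 = 75150
step 3: join B via nl
    card(P join B) = 12500*250/(10*4) = 78125
    cost = 75150 + 12500*250 = 3200150

3200150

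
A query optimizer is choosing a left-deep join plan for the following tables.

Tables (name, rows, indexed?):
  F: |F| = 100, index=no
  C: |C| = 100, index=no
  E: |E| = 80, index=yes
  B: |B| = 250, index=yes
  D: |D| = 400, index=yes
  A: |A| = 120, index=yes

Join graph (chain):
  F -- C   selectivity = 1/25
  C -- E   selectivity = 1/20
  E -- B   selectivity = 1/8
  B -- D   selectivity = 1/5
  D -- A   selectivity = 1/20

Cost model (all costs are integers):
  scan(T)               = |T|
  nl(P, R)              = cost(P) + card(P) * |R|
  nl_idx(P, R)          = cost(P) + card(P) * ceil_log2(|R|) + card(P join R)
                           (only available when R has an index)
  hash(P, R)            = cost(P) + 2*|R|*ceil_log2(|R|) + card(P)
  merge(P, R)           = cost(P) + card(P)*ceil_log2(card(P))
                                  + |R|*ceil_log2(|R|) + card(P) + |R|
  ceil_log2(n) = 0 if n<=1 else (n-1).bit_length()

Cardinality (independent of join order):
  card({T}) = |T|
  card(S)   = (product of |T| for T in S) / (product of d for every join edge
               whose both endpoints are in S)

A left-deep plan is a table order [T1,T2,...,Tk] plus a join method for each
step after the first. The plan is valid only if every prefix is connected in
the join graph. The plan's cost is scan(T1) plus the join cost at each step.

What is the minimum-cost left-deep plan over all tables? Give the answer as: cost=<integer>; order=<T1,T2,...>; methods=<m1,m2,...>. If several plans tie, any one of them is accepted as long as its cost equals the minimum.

Selinger DP (subsets sized 1..n):
  {F}: scan cost=100, card=100
  {C}: scan cost=100, card=100
  {E}: scan cost=80, card=80
  {B}: scan cost=250, card=250
  {D}: scan cost=400, card=400
  {A}: scan cost=120, card=120
  {CF}: card=400; try (F,hash)→1600, (C,hash)→1600, (F,merge)→1700, (C,merge)→1700, (F,nl)→10100, (C,nl)→10100; best=1600 via (F,hash)
  {CE}: card=400; try (E,nl_idx)→1200, (E,hash)→1320, (C,merge)→1520, (E,merge)→1540, (C,hash)→1560, (C,nl)→8080 …(+1); best=1200 via (E,nl_idx)
  {BE}: card=2500; try (E,hash)→1620, (B,merge)→2970, (E,merge)→3140, (B,nl_idx)→3220, (B,hash)→4160, (E,nl_idx)→4500 …(+2); best=1620 via (E,hash)
  {BD}: card=20000; try (B,hash)→4800, (D,merge)→6500, (B,merge)→6650, (D,hash)→7700, (D,nl_idx)→22500, (B,nl_idx)→23600 …(+2); best=4800 via (B,hash)
  {AD}: card=2400; try (A,hash)→2480, (D,nl_idx)→3600, (D,merge)→5080, (A,merge)→5360, (A,nl_idx)→5600, (D,hash)→7440 …(+2); best=2480 via (A,hash)
  {CEF}: card=1600; try (F,hash)→3000, (E,hash)→3120, (F,merge)→6000, (E,nl_idx)→6000, (E,merge)→6240, (E,nl)→33600 …(+1); best=3000 via (F,hash)
  {BCE}: card=12500; try (C,hash)→5520, (B,hash)→5600, (B,merge)→7450, (B,nl_idx)→16900, (C,merge)→34920, (B,nl)→101200 …(+1); best=5520 via (C,hash)
  {BDE}: card=200000; try (D,hash)→11320, (E,hash)→25920, (D,merge)→38120, (D,nl_idx)→224120, (E,merge)→325440, (E,nl_idx)→344800 …(+2); best=11320 via (D,hash)
  {ABD}: card=120000; try (B,hash)→8880, (A,hash)→26480, (B,merge)→35930, (B,nl_idx)→141680, (A,nl_idx)→264800, (A,merge)→325760 …(+2); best=8880 via (B,hash)
  {BCEF}: card=50000; try (B,hash)→8600, (F,hash)→19420, (B,merge)→24450, (B,nl_idx)→65800, (F,merge)→193820, (B,nl)→403000 …(+1); best=8600 via (B,hash)
  {BCDE}: card=1000000; try (D,hash)→25220, (D,merge)→197020, (C,hash)→212720, (D,nl_idx)→1118020, (C,merge)→3812120, (D,nl)→5005520 …(+1); best=25220 via (D,hash)
  {ABDE}: card=1200000; try (E,hash)→130000, (A,hash)→213000, (E,nl_idx)→2048880, (E,merge)→2169520, (A,nl_idx)→2611320, (A,merge)→3812280 …(+2); best=130000 via (E,hash)
  {BCDEF}: card=4000000; try (D,hash)→65800, (D,merge)→862600, (F,hash)→1026620, (D,nl_idx)→4458600, (D,nl)→20008600, (F,merge)→21026020 …(+1); best=65800 via (D,hash)
  {ABCDE}: card=6000000; try (A,hash)→1026900, (C,hash)→1331400, (A,nl_idx)→13025220, (A,merge)→21026180, (C,merge)→26530800, (A,nl)→120025220 …(+1); best=1026900 via (A,hash)
  {ABCDEF}: card=24000000; try (A,hash)→4067480, (F,hash)→7028300, (A,nl_idx)→52065800, (A,merge)→92066760, (F,merge)→145027700, (A,nl)→480065800 …(+1); best=4067480 via (A,hash)

cost=4067480; order=C,E,F,B,D,A; methods=nl_idx,hash,hash,hash,hash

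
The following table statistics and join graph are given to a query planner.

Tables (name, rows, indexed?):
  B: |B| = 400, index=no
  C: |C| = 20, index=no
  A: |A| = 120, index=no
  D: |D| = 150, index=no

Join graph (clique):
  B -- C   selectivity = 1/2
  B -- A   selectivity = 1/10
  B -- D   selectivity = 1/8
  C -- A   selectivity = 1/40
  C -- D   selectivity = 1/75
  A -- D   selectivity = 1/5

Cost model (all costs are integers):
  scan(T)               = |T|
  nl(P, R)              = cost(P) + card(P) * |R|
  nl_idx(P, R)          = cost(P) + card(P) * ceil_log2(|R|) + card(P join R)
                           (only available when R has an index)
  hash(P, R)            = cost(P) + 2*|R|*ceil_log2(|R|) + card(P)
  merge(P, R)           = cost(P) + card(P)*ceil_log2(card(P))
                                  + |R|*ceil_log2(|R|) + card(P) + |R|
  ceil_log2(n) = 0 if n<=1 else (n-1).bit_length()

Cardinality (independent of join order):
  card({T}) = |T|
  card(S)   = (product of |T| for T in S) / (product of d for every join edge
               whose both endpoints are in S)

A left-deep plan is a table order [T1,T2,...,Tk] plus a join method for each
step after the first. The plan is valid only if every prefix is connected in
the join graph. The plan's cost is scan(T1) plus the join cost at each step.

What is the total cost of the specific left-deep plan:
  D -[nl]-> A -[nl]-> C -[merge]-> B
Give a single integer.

94294

step 1: scan D: cost=150, card=150
step 2: join A via nl
    card(P join A) = 150*120/(5) = 3600
    cost = 150 + 150*120 = 18150
step 3: join C via nl
    card(P join C) = 3600*20/(40*75) = 24
    cost = 18150 + 3600*20 = 90150
step 4: join B via merge
    card(P join B) = 24*400/(2*10*8) = 60
    cost = 90150 + 24*5 + 400*9 + 24 + 400 = 94294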